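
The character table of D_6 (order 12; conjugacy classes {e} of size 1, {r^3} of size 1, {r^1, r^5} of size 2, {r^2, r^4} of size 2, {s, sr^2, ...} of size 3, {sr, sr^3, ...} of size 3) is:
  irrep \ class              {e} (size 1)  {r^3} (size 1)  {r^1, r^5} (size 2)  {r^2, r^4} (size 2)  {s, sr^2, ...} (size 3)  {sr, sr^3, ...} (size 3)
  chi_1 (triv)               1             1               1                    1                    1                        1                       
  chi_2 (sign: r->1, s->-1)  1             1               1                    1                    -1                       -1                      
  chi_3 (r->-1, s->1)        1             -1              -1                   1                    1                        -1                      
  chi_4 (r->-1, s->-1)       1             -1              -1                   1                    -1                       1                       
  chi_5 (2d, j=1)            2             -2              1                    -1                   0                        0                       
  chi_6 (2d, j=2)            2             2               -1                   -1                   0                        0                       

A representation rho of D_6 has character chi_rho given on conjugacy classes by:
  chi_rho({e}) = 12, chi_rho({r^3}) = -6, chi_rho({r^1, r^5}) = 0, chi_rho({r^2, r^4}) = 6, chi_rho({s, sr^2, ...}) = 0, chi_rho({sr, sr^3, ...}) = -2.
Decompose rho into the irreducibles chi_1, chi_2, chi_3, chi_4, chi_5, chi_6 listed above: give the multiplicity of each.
Multiplicities: chi_1: 1, chi_2: 2, chi_3: 3, chi_4: 2, chi_5: 2, chi_6: 0.

Reasoning: Use <chi_rho, chi> = (1/|G|) sum_C |C| * chi_rho(C) * conj(chi(C)) with |G| = 12 for each irreducible chi in the table:
  <chi_rho, chi_1> = (1/12)[1*(12)*conj(1) + 1*(-6)*conj(1) + 2*(0)*conj(1) + 2*(6)*conj(1) + 3*(0)*conj(1) + 3*(-2)*conj(1)]
      = (1/12)[(12) + (-6) + (0) + (12) + (0) + (-6)] = 12/12 = 1
  <chi_rho, chi_2> = (1/12)[1*(12)*conj(1) + 1*(-6)*conj(1) + 2*(0)*conj(1) + 2*(6)*conj(1) + 3*(0)*conj(-1) + 3*(-2)*conj(-1)]
      = (1/12)[(12) + (-6) + (0) + (12) + (0) + (6)] = 24/12 = 2
  <chi_rho, chi_3> = (1/12)[1*(12)*conj(1) + 1*(-6)*conj(-1) + 2*(0)*conj(-1) + 2*(6)*conj(1) + 3*(0)*conj(1) + 3*(-2)*conj(-1)]
      = (1/12)[(12) + (6) + (0) + (12) + (0) + (6)] = 36/12 = 3
  <chi_rho, chi_4> = (1/12)[1*(12)*conj(1) + 1*(-6)*conj(-1) + 2*(0)*conj(-1) + 2*(6)*conj(1) + 3*(0)*conj(-1) + 3*(-2)*conj(1)]
      = (1/12)[(12) + (6) + (0) + (12) + (0) + (-6)] = 24/12 = 2
  <chi_rho, chi_5> = (1/12)[1*(12)*conj(2) + 1*(-6)*conj(-2) + 2*(0)*conj(1) + 2*(6)*conj(-1) + 3*(0)*conj(0) + 3*(-2)*conj(0)]
      = (1/12)[(24) + (12) + (0) + (-12) + (0) + (0)] = 24/12 = 2
  <chi_rho, chi_6> = (1/12)[1*(12)*conj(2) + 1*(-6)*conj(2) + 2*(0)*conj(-1) + 2*(6)*conj(-1) + 3*(0)*conj(0) + 3*(-2)*conj(0)]
      = (1/12)[(24) + (-12) + (0) + (-12) + (0) + (0)] = 0/12 = 0
Dimension check: dim(rho) = sum (mult * dim) = 1*1 + 2*1 + 3*1 + 2*1 + 2*2 + 0*2 = 12 = chi_rho(e) = 12.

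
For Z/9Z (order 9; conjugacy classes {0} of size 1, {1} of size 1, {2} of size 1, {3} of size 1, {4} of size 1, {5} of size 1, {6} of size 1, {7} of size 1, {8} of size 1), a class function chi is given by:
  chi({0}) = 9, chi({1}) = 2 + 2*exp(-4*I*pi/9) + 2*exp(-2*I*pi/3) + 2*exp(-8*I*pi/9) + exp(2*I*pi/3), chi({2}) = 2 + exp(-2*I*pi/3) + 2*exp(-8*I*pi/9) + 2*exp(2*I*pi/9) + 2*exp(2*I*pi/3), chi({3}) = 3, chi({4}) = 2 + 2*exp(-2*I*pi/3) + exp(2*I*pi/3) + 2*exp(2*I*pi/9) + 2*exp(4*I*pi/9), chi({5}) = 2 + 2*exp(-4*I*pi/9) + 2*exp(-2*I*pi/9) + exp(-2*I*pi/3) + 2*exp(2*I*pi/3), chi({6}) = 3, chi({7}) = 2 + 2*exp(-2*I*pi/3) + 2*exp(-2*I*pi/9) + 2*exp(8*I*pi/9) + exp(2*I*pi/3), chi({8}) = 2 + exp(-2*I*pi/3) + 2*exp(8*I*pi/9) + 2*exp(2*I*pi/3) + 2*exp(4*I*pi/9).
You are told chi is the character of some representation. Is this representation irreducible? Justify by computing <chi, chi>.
Not irreducible (reducible): <chi, chi> = 17 > 1.

Justification: <chi, chi> = (1/|G|) sum_C |C| * |chi(C)|^2 = (1/9)[1*|9|^2 + 1*|2 + 2*exp(-4*I*pi/9) + 2*exp(-2*I*pi/3) + 2*exp(-8*I*pi/9) + exp(2*I*pi/3)|^2 + 1*|2 + exp(-2*I*pi/3) + 2*exp(-8*I*pi/9) + 2*exp(2*I*pi/9) + 2*exp(2*I*pi/3)|^2 + 1*|3|^2 + 1*|2 + 2*exp(-2*I*pi/3) + exp(2*I*pi/3) + 2*exp(2*I*pi/9) + 2*exp(4*I*pi/9)|^2 + 1*|2 + 2*exp(-4*I*pi/9) + 2*exp(-2*I*pi/9) + exp(-2*I*pi/3) + 2*exp(2*I*pi/3)|^2 + 1*|3|^2 + 1*|2 + 2*exp(-2*I*pi/3) + 2*exp(-2*I*pi/9) + 2*exp(8*I*pi/9) + exp(2*I*pi/3)|^2 + 1*|2 + exp(-2*I*pi/3) + 2*exp(8*I*pi/9) + 2*exp(2*I*pi/3) + 2*exp(4*I*pi/9)|^2]
  = (1/9)[(81) + (17 + 10*exp(-4*I*pi/9) + 8*exp(-2*I*pi/3) + 8*exp(-2*I*pi/9) + 6*exp(-8*I*pi/9) + 6*exp(8*I*pi/9) + 8*exp(2*I*pi/9) + 8*exp(2*I*pi/3) + 10*exp(4*I*pi/9)) + (17 + 8*exp(-4*I*pi/9) + 8*exp(-2*I*pi/3) + 6*exp(-2*I*pi/9) + 10*exp(-8*I*pi/9) + 10*exp(8*I*pi/9) + 6*exp(2*I*pi/9) + 8*exp(2*I*pi/3) + 8*exp(4*I*pi/9)) + (9) + (17 + 8*exp(-2*I*pi/3) + 10*exp(-2*I*pi/9) + 6*exp(-4*I*pi/9) + 8*exp(-8*I*pi/9) + 8*exp(8*I*pi/9) + 6*exp(4*I*pi/9) + 10*exp(2*I*pi/9) + 8*exp(2*I*pi/3)) + (17 + 8*exp(-2*I*pi/3) + 10*exp(-2*I*pi/9) + 6*exp(-4*I*pi/9) + 8*exp(-8*I*pi/9) + 8*exp(8*I*pi/9) + 6*exp(4*I*pi/9) + 10*exp(2*I*pi/9) + 8*exp(2*I*pi/3)) + (9) + (17 + 8*exp(-4*I*pi/9) + 8*exp(-2*I*pi/3) + 6*exp(-2*I*pi/9) + 10*exp(-8*I*pi/9) + 10*exp(8*I*pi/9) + 6*exp(2*I*pi/9) + 8*exp(2*I*pi/3) + 8*exp(4*I*pi/9)) + (17 + 10*exp(-4*I*pi/9) + 8*exp(-2*I*pi/3) + 8*exp(-2*I*pi/9) + 6*exp(-8*I*pi/9) + 6*exp(8*I*pi/9) + 8*exp(2*I*pi/9) + 8*exp(2*I*pi/3) + 10*exp(4*I*pi/9))] = 153/9 = 17.
(Exp terms are combined using exp(i*s)*conj(exp(i*t)) = exp(i*(s-t)), and sums of them are collapsed using the identity that for every m > 1 the m distinct m-th roots of unity sum to 0, e.g. 1 + exp(2*I*pi/3) + exp(-2*I*pi/3) = 0.)
A character is irreducible iff <chi, chi> = 1, so this representation is reducible.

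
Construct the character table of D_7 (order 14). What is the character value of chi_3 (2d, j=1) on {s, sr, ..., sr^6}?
Conjugacy classes: {e} of size 1, {r^1, r^6} of size 2, {r^2, r^5} of size 2, {r^3, r^4} of size 2, {s, sr, ..., sr^6} of size 7.
Character table:
  irrep \ class              {e} (size 1)  {r^1, r^6} (size 2)  {r^2, r^5} (size 2)  {r^3, r^4} (size 2)  {s, sr, ..., sr^6} (size 7)
  chi_1 (triv)               1             1                    1                    1                    1                          
  chi_2 (sign: r->1, s->-1)  1             1                    1                    1                    -1                         
  chi_3 (2d, j=1)            2             2*cos(2*pi/7)        -2*cos(3*pi/7)       -2*cos(pi/7)         0                          
  chi_4 (2d, j=2)            2             -2*cos(3*pi/7)       -2*cos(pi/7)         2*cos(2*pi/7)        0                          
  chi_5 (2d, j=3)            2             -2*cos(pi/7)         2*cos(2*pi/7)        -2*cos(3*pi/7)       0                          

Spot check: chi_3 (2d, j=1) on {s, sr, ..., sr^6} = 0.

Justification: D_7 has order 2*7 = 14 with 5 conjugacy classes, hence 5 irreducibles. Sum of squared dims 1 + 1 + 4 + 4 + 4 = 14 = |G|. Linear characters come from the abelianisation; the 2-dimensional irreps have character r^k -> 2*cos(2*pi*j*k/7), reflections -> 0.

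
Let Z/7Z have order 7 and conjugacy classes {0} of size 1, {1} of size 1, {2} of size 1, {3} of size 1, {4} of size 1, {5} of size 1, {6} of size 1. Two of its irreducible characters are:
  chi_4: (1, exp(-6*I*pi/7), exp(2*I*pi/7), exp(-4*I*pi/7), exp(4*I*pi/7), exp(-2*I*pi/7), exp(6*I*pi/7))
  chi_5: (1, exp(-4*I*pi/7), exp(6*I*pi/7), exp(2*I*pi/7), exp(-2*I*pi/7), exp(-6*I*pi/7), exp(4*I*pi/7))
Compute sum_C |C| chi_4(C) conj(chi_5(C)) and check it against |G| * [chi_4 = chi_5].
Sum = 0; so <chi_4, chi_5> = 0 (distinct irreducibles are orthogonal).

Reasoning: Compute term by term over conjugacy classes (|C| * chi_4(C) * conj(chi_5(C))):
  1*(1)*conj(1) + 1*(exp(-6*I*pi/7))*conj(exp(-4*I*pi/7)) + 1*(exp(2*I*pi/7))*conj(exp(6*I*pi/7)) + 1*(exp(-4*I*pi/7))*conj(exp(2*I*pi/7)) + 1*(exp(4*I*pi/7))*conj(exp(-2*I*pi/7)) + 1*(exp(-2*I*pi/7))*conj(exp(-6*I*pi/7)) + 1*(exp(6*I*pi/7))*conj(exp(4*I*pi/7))
  = (1) + (exp(-2*I*pi/7)) + (exp(-4*I*pi/7)) + (exp(-6*I*pi/7)) + (exp(6*I*pi/7)) + (exp(4*I*pi/7)) + (exp(2*I*pi/7))
  = 0.
(Exp terms are combined using exp(i*s)*conj(exp(i*t)) = exp(i*(s-t)), and sums of them are collapsed using the identity that for every m > 1 the m distinct m-th roots of unity sum to 0, e.g. 1 + exp(2*I*pi/3) + exp(-2*I*pi/3) = 0.)
Dividing by |G| = 7 gives 0/7 = 0, matching the row-orthogonality relation <chi_4, chi_5> = [chi_4 = chi_5].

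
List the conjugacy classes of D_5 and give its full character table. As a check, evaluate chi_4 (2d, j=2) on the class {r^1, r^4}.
Conjugacy classes: {e} of size 1, {r^1, r^4} of size 2, {r^2, r^3} of size 2, {s, sr, ..., sr^4} of size 5.
Character table:
  irrep \ class              {e} (size 1)  {r^1, r^4} (size 2)  {r^2, r^3} (size 2)  {s, sr, ..., sr^4} (size 5)
  chi_1 (triv)               1             1                    1                    1                          
  chi_2 (sign: r->1, s->-1)  1             1                    1                    -1                         
  chi_3 (2d, j=1)            2             -1/2 + sqrt(5)/2     -sqrt(5)/2 - 1/2     0                          
  chi_4 (2d, j=2)            2             -sqrt(5)/2 - 1/2     -1/2 + sqrt(5)/2     0                          

Spot check: chi_4 (2d, j=2) on {r^1, r^4} = -sqrt(5)/2 - 1/2.

Derivation: D_5 has order 2*5 = 10 with 4 conjugacy classes, hence 4 irreducibles. Sum of squared dims 1 + 1 + 4 + 4 = 10 = |G|. Linear characters come from the abelianisation; the 2-dimensional irreps have character r^k -> 2*cos(2*pi*j*k/5), reflections -> 0.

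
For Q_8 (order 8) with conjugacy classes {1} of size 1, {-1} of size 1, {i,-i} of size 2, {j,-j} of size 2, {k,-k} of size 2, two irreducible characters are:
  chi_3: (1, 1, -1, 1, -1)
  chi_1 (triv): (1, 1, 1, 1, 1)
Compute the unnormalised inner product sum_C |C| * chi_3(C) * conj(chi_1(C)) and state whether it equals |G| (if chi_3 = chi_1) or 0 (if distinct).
Sum = 0; so <chi_3, chi_1> = 0 (distinct irreducibles are orthogonal).

Why: Compute term by term over conjugacy classes (|C| * chi_3(C) * conj(chi_1(C))):
  1*(1)*conj(1) + 1*(1)*conj(1) + 2*(-1)*conj(1) + 2*(1)*conj(1) + 2*(-1)*conj(1)
  = (1) + (1) + (-2) + (2) + (-2)
  = 0.
Dividing by |G| = 8 gives 0/8 = 0, matching the row-orthogonality relation <chi_3, chi_1> = [chi_3 = chi_1].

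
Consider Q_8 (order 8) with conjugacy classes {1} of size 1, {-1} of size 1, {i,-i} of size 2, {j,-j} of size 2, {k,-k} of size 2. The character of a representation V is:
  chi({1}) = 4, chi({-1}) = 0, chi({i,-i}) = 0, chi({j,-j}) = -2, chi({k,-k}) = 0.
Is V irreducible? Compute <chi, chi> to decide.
Not irreducible (reducible): <chi, chi> = 3 > 1.

Proof sketch: <chi, chi> = (1/|G|) sum_C |C| * |chi(C)|^2 = (1/8)[1*|4|^2 + 1*|0|^2 + 2*|0|^2 + 2*|-2|^2 + 2*|0|^2]
  = (1/8)[(16) + (0) + (0) + (8) + (0)] = 24/8 = 3.
A character is irreducible iff <chi, chi> = 1, so this representation is reducible.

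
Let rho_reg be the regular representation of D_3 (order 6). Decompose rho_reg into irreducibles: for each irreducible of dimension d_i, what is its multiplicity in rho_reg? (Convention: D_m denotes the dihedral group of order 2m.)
Each irreducible V_i of dimension d_i appears with multiplicity d_i, i.e. rho_reg = (direct sum over all irreducibles V_i) d_i V_i. The irreducible dimensions for D_3 are 1, 1, 2: 2 irreducibles of dimension 1, each with multiplicity 1; 1 irreducible of dimension 2, with multiplicity 2. Total dimension 2*1*1 + 1*2*2 = 6 = |G|.

Proof sketch: General theorem: in the regular representation of a finite group G, each irreducible appears with multiplicity equal to its dimension. Check: dim(rho_reg) = sum d_i^2 = 1 + 1 + 4 = 6 = |G|.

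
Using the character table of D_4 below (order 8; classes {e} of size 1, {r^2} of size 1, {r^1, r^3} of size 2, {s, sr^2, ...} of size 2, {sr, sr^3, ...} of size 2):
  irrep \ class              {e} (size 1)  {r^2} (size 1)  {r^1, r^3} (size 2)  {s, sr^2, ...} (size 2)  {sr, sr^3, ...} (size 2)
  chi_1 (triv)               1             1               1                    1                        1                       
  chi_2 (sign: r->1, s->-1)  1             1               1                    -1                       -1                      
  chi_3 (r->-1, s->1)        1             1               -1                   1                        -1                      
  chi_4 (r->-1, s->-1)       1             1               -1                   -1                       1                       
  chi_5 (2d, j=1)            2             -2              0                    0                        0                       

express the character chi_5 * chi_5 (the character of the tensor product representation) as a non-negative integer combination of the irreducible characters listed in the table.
chi_5 tensor chi_5 = chi_1 + chi_2 + chi_3 + chi_4 (all other irreducibles have multiplicity 0).

The character of a tensor product is the pointwise product (chi_5 * chi_5)(C) = chi_5(C) * chi_5(C):
  {e}: (2)*(2), {r^2}: (-2)*(-2), {r^1, r^3}: (0)*(0), {s, sr^2, ...}: (0)*(0), {sr, sr^3, ...}: (0)*(0)
so (chi_5 * chi_5) takes values
  {e} -> 4, {r^2} -> 4, {r^1, r^3} -> 0, {s, sr^2, ...} -> 0, {sr, sr^3, ...} -> 0.
Now take the inner product of this character with each irreducible chi from the table, <chi_5*chi_5, chi> = (1/8) sum_C |C| (chi_5*chi_5)(C) conj(chi(C)):
  <chi_5*chi_5, chi_1> = (1/8)[1*(4)*conj(1) + 1*(4)*conj(1) + 2*(0)*conj(1) + 2*(0)*conj(1) + 2*(0)*conj(1)]
      = (1/8)[(4) + (4) + (0) + (0) + (0)] = 8/8 = 1
  <chi_5*chi_5, chi_2> = (1/8)[1*(4)*conj(1) + 1*(4)*conj(1) + 2*(0)*conj(1) + 2*(0)*conj(-1) + 2*(0)*conj(-1)]
      = (1/8)[(4) + (4) + (0) + (0) + (0)] = 8/8 = 1
  <chi_5*chi_5, chi_3> = (1/8)[1*(4)*conj(1) + 1*(4)*conj(1) + 2*(0)*conj(-1) + 2*(0)*conj(1) + 2*(0)*conj(-1)]
      = (1/8)[(4) + (4) + (0) + (0) + (0)] = 8/8 = 1
  <chi_5*chi_5, chi_4> = (1/8)[1*(4)*conj(1) + 1*(4)*conj(1) + 2*(0)*conj(-1) + 2*(0)*conj(-1) + 2*(0)*conj(1)]
      = (1/8)[(4) + (4) + (0) + (0) + (0)] = 8/8 = 1
  <chi_5*chi_5, chi_5> = (1/8)[1*(4)*conj(2) + 1*(4)*conj(-2) + 2*(0)*conj(0) + 2*(0)*conj(0) + 2*(0)*conj(0)]
      = (1/8)[(8) + (-8) + (0) + (0) + (0)] = 0/8 = 0
Hence the multiplicities are chi_1: 1, chi_2: 1, chi_3: 1, chi_4: 1. Dimension check: dim(chi_5)*dim(chi_5) = 2*2 = 4 and sum (mult * dim) = 1*1 + 1*1 + 1*1 + 1*1 = 4.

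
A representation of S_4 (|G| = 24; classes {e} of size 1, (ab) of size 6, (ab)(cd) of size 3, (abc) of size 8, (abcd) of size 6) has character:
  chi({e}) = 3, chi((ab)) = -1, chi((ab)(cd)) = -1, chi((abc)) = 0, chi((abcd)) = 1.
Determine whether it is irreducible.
Irreducible: <chi, chi> = 1.

<chi, chi> = (1/|G|) sum_C |C| * |chi(C)|^2 = (1/24)[1*|3|^2 + 6*|-1|^2 + 3*|-1|^2 + 8*|0|^2 + 6*|1|^2]
  = (1/24)[(9) + (6) + (3) + (0) + (6)] = 24/24 = 1.
A character is irreducible iff <chi, chi> = 1, so this representation is irreducible.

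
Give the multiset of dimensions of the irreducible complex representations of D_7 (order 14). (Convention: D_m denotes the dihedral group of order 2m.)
Dimensions: 1, 1, 2, 2, 2

Derivation: There are 5 irreducibles (= number of conjugacy classes). Their dimensions d_i satisfy sum d_i^2 = |G| = 14: 1 + 1 + 4 + 4 + 4 = 14.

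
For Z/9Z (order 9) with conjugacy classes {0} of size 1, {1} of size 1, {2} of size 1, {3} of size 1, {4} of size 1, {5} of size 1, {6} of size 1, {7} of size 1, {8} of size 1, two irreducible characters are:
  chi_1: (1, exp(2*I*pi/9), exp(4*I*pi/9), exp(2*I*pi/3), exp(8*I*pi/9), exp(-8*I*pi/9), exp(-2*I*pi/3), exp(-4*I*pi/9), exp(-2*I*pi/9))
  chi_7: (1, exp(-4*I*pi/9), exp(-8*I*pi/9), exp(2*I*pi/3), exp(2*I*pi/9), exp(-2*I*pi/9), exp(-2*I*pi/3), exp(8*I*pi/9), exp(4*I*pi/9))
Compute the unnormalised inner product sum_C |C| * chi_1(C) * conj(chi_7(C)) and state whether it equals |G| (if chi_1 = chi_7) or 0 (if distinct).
Sum = 0; so <chi_1, chi_7> = 0 (distinct irreducibles are orthogonal).

Explanation: Compute term by term over conjugacy classes (|C| * chi_1(C) * conj(chi_7(C))):
  1*(1)*conj(1) + 1*(exp(2*I*pi/9))*conj(exp(-4*I*pi/9)) + 1*(exp(4*I*pi/9))*conj(exp(-8*I*pi/9)) + 1*(exp(2*I*pi/3))*conj(exp(2*I*pi/3)) + 1*(exp(8*I*pi/9))*conj(exp(2*I*pi/9)) + 1*(exp(-8*I*pi/9))*conj(exp(-2*I*pi/9)) + 1*(exp(-2*I*pi/3))*conj(exp(-2*I*pi/3)) + 1*(exp(-4*I*pi/9))*conj(exp(8*I*pi/9)) + 1*(exp(-2*I*pi/9))*conj(exp(4*I*pi/9))
  = (1) + (exp(2*I*pi/3)) + (exp(-2*I*pi/3)) + (1) + (exp(2*I*pi/3)) + (exp(-2*I*pi/3)) + (1) + (exp(2*I*pi/3)) + (exp(-2*I*pi/3))
  = 0.
(Exp terms are combined using exp(i*s)*conj(exp(i*t)) = exp(i*(s-t)), and sums of them are collapsed using the identity that for every m > 1 the m distinct m-th roots of unity sum to 0, e.g. 1 + exp(2*I*pi/3) + exp(-2*I*pi/3) = 0.)
Dividing by |G| = 9 gives 0/9 = 0, matching the row-orthogonality relation <chi_1, chi_7> = [chi_1 = chi_7].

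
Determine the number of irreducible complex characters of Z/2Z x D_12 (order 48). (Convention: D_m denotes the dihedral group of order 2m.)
18

Explanation: The number of irreducible complex representations of a finite group equals its number of conjugacy classes. For a direct product, #classes(G x H) = #classes(G) * #classes(H). Z/2Z has 2 classes (abelian), D_12 has 9 classes, so 2 * 9 = 18, so Z/2Z x D_12 (order 48) has exactly 18 irreducible complex representations.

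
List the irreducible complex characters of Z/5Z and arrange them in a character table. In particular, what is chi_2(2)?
Character table of Z/5Z (irreps indexed chi_0,...,chi_4 with chi_k(m) = zeta_5^(k*m), zeta_5 = exp(2*pi*i/5)):
  irrep \ class  {0} (size 1)  {1} (size 1)    {2} (size 1)    {3} (size 1)    {4} (size 1)  
  chi_0          1             1               1               1               1             
  chi_1          1             exp(2*I*pi/5)   exp(4*I*pi/5)   exp(-4*I*pi/5)  exp(-2*I*pi/5)
  chi_2          1             exp(4*I*pi/5)   exp(-2*I*pi/5)  exp(2*I*pi/5)   exp(-4*I*pi/5)
  chi_3          1             exp(-4*I*pi/5)  exp(2*I*pi/5)   exp(-2*I*pi/5)  exp(4*I*pi/5) 
  chi_4          1             exp(-2*I*pi/5)  exp(-4*I*pi/5)  exp(4*I*pi/5)   exp(2*I*pi/5) 

Spot check: chi_2(2) = zeta_5^(2*2) = zeta_5^4 = exp(-2*I*pi/5).

Argument: Z/5Z is abelian, so all 5 irreducible complex representations are 1-dimensional. They are given by chi_k(m) = zeta_5^(k*m) for k = 0,...,4. Row orthogonality: sum_m chi_k(m) conj(chi_l(m)) = 5 * [k = l].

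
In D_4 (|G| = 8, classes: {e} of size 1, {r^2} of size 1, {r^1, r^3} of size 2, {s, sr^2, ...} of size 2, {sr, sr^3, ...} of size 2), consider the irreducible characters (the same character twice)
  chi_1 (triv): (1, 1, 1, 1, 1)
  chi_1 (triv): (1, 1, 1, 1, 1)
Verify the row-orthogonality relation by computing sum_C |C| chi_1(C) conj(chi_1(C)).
Sum = 8 = |G| = 8; so <chi_1, chi_1> = 1 (norm-1 confirms irreducibility).

Solution. Compute term by term over conjugacy classes (|C| * chi_1(C) * conj(chi_1(C))):
  1*(1)*conj(1) + 1*(1)*conj(1) + 2*(1)*conj(1) + 2*(1)*conj(1) + 2*(1)*conj(1)
  = (1) + (1) + (2) + (2) + (2)
  = 8.
Dividing by |G| = 8 gives 8/8 = 1, matching the row-orthogonality relation <chi_1, chi_1> = [chi_1 = chi_1].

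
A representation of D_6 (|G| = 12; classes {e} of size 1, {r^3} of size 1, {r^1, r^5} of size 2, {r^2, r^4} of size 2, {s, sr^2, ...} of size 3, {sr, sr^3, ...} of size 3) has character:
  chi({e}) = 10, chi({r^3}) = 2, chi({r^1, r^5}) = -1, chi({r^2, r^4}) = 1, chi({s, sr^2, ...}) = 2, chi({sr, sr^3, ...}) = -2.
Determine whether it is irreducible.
Not irreducible (reducible): <chi, chi> = 11 > 1.

Solution. <chi, chi> = (1/|G|) sum_C |C| * |chi(C)|^2 = (1/12)[1*|10|^2 + 1*|2|^2 + 2*|-1|^2 + 2*|1|^2 + 3*|2|^2 + 3*|-2|^2]
  = (1/12)[(100) + (4) + (2) + (2) + (12) + (12)] = 132/12 = 11.
A character is irreducible iff <chi, chi> = 1, so this representation is reducible.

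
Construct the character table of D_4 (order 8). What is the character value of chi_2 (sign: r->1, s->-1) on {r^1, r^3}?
Conjugacy classes: {e} of size 1, {r^2} of size 1, {r^1, r^3} of size 2, {s, sr^2, ...} of size 2, {sr, sr^3, ...} of size 2.
Character table:
  irrep \ class              {e} (size 1)  {r^2} (size 1)  {r^1, r^3} (size 2)  {s, sr^2, ...} (size 2)  {sr, sr^3, ...} (size 2)
  chi_1 (triv)               1             1               1                    1                        1                       
  chi_2 (sign: r->1, s->-1)  1             1               1                    -1                       -1                      
  chi_3 (r->-1, s->1)        1             1               -1                   1                        -1                      
  chi_4 (r->-1, s->-1)       1             1               -1                   -1                       1                       
  chi_5 (2d, j=1)            2             -2              0                    0                        0                       

Spot check: chi_2 (sign: r->1, s->-1) on {r^1, r^3} = 1.

Justification: D_4 has order 2*4 = 8 with 5 conjugacy classes, hence 5 irreducibles. Sum of squared dims 1 + 1 + 1 + 1 + 4 = 8 = |G|. Linear characters come from the abelianisation; the 2-dimensional irreps have character r^k -> 2*cos(2*pi*j*k/4), reflections -> 0.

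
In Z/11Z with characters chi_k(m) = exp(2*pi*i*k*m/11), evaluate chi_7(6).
chi_7(6) = zeta_11^42 = exp(-4*I*pi/11)

Derivation: chi_7(6) = zeta_11^(7*6) = zeta_11^42. Since zeta_11^11 = 1, this equals zeta_11^9 = exp(2*pi*i*9/11) = exp(-4*I*pi/11).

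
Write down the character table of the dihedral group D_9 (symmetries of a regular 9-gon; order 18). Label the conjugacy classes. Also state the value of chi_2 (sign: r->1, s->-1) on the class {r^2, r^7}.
Conjugacy classes: {e} of size 1, {r^1, r^8} of size 2, {r^2, r^7} of size 2, {r^3, r^6} of size 2, {r^4, r^5} of size 2, {s, sr, ..., sr^8} of size 9.
Character table:
  irrep \ class              {e} (size 1)  {r^1, r^8} (size 2)  {r^2, r^7} (size 2)  {r^3, r^6} (size 2)  {r^4, r^5} (size 2)  {s, sr, ..., sr^8} (size 9)
  chi_1 (triv)               1             1                    1                    1                    1                    1                          
  chi_2 (sign: r->1, s->-1)  1             1                    1                    1                    1                    -1                         
  chi_3 (2d, j=1)            2             2*cos(2*pi/9)        2*cos(4*pi/9)        -1                   -2*cos(pi/9)         0                          
  chi_4 (2d, j=2)            2             2*cos(4*pi/9)        -2*cos(pi/9)         -1                   2*cos(2*pi/9)        0                          
  chi_5 (2d, j=3)            2             -1                   -1                   2                    -1                   0                          
  chi_6 (2d, j=4)            2             -2*cos(pi/9)         2*cos(2*pi/9)        -1                   2*cos(4*pi/9)        0                          

Spot check: chi_2 (sign: r->1, s->-1) on {r^2, r^7} = 1.

D_9 has order 2*9 = 18 with 6 conjugacy classes, hence 6 irreducibles. Sum of squared dims 1 + 1 + 4 + 4 + 4 + 4 = 18 = |G|. Linear characters come from the abelianisation; the 2-dimensional irreps have character r^k -> 2*cos(2*pi*j*k/9), reflections -> 0.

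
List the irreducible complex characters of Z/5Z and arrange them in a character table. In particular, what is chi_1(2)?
Character table of Z/5Z (irreps indexed chi_0,...,chi_4 with chi_k(m) = zeta_5^(k*m), zeta_5 = exp(2*pi*i/5)):
  irrep \ class  {0} (size 1)  {1} (size 1)    {2} (size 1)    {3} (size 1)    {4} (size 1)  
  chi_0          1             1               1               1               1             
  chi_1          1             exp(2*I*pi/5)   exp(4*I*pi/5)   exp(-4*I*pi/5)  exp(-2*I*pi/5)
  chi_2          1             exp(4*I*pi/5)   exp(-2*I*pi/5)  exp(2*I*pi/5)   exp(-4*I*pi/5)
  chi_3          1             exp(-4*I*pi/5)  exp(2*I*pi/5)   exp(-2*I*pi/5)  exp(4*I*pi/5) 
  chi_4          1             exp(-2*I*pi/5)  exp(-4*I*pi/5)  exp(4*I*pi/5)   exp(2*I*pi/5) 

Spot check: chi_1(2) = zeta_5^(1*2) = zeta_5^2 = exp(4*I*pi/5).

Working: Z/5Z is abelian, so all 5 irreducible complex representations are 1-dimensional. They are given by chi_k(m) = zeta_5^(k*m) for k = 0,...,4. Row orthogonality: sum_m chi_k(m) conj(chi_l(m)) = 5 * [k = l].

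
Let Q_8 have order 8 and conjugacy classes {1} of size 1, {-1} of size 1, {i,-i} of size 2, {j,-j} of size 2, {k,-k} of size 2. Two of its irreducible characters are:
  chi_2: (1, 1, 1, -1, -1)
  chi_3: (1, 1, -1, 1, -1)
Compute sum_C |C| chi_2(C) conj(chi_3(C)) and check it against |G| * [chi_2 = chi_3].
Sum = 0; so <chi_2, chi_3> = 0 (distinct irreducibles are orthogonal).

Proof sketch: Compute term by term over conjugacy classes (|C| * chi_2(C) * conj(chi_3(C))):
  1*(1)*conj(1) + 1*(1)*conj(1) + 2*(1)*conj(-1) + 2*(-1)*conj(1) + 2*(-1)*conj(-1)
  = (1) + (1) + (-2) + (-2) + (2)
  = 0.
Dividing by |G| = 8 gives 0/8 = 0, matching the row-orthogonality relation <chi_2, chi_3> = [chi_2 = chi_3].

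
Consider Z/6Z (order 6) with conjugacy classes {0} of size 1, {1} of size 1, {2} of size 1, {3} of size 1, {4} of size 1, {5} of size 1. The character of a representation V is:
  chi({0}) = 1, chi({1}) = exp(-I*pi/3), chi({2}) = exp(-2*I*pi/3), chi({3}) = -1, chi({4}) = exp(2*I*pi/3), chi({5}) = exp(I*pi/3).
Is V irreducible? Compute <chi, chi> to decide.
Irreducible: <chi, chi> = 1.

Justification: <chi, chi> = (1/|G|) sum_C |C| * |chi(C)|^2 = (1/6)[1*|1|^2 + 1*|exp(-I*pi/3)|^2 + 1*|exp(-2*I*pi/3)|^2 + 1*|-1|^2 + 1*|exp(2*I*pi/3)|^2 + 1*|exp(I*pi/3)|^2]
  = (1/6)[(1) + (1) + (1) + (1) + (1) + (1)] = 6/6 = 1.
(Exp terms are combined using exp(i*s)*conj(exp(i*t)) = exp(i*(s-t)), and sums of them are collapsed using the identity that for every m > 1 the m distinct m-th roots of unity sum to 0, e.g. 1 + exp(2*I*pi/3) + exp(-2*I*pi/3) = 0.)
A character is irreducible iff <chi, chi> = 1, so this representation is irreducible.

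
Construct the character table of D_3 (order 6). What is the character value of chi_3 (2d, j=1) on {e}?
Conjugacy classes: {e} of size 1, {r^1, r^2} of size 2, {s, sr, ..., sr^2} of size 3.
Character table:
  irrep \ class              {e} (size 1)  {r^1, r^2} (size 2)  {s, sr, ..., sr^2} (size 3)
  chi_1 (triv)               1             1                    1                          
  chi_2 (sign: r->1, s->-1)  1             1                    -1                         
  chi_3 (2d, j=1)            2             -1                   0                          

Spot check: chi_3 (2d, j=1) on {e} = 2.

Derivation: D_3 has order 2*3 = 6 with 3 conjugacy classes, hence 3 irreducibles. Sum of squared dims 1 + 1 + 4 = 6 = |G|. Linear characters come from the abelianisation; the 2-dimensional irreps have character r^k -> 2*cos(2*pi*j*k/3), reflections -> 0.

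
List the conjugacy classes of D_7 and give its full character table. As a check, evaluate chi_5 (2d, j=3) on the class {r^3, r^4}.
Conjugacy classes: {e} of size 1, {r^1, r^6} of size 2, {r^2, r^5} of size 2, {r^3, r^4} of size 2, {s, sr, ..., sr^6} of size 7.
Character table:
  irrep \ class              {e} (size 1)  {r^1, r^6} (size 2)  {r^2, r^5} (size 2)  {r^3, r^4} (size 2)  {s, sr, ..., sr^6} (size 7)
  chi_1 (triv)               1             1                    1                    1                    1                          
  chi_2 (sign: r->1, s->-1)  1             1                    1                    1                    -1                         
  chi_3 (2d, j=1)            2             2*cos(2*pi/7)        -2*cos(3*pi/7)       -2*cos(pi/7)         0                          
  chi_4 (2d, j=2)            2             -2*cos(3*pi/7)       -2*cos(pi/7)         2*cos(2*pi/7)        0                          
  chi_5 (2d, j=3)            2             -2*cos(pi/7)         2*cos(2*pi/7)        -2*cos(3*pi/7)       0                          

Spot check: chi_5 (2d, j=3) on {r^3, r^4} = -2*cos(3*pi/7).

D_7 has order 2*7 = 14 with 5 conjugacy classes, hence 5 irreducibles. Sum of squared dims 1 + 1 + 4 + 4 + 4 = 14 = |G|. Linear characters come from the abelianisation; the 2-dimensional irreps have character r^k -> 2*cos(2*pi*j*k/7), reflections -> 0.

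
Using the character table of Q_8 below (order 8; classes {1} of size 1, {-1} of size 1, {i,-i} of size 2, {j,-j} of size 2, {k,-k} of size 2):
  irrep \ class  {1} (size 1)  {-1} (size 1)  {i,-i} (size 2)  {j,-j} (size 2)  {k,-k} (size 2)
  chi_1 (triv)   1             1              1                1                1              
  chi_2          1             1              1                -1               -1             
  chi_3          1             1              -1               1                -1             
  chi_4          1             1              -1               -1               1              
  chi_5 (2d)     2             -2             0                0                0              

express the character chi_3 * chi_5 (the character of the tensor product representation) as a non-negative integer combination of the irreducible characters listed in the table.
chi_3 tensor chi_5 = chi_5 (all other irreducibles have multiplicity 0).

Working: The character of a tensor product is the pointwise product (chi_3 * chi_5)(C) = chi_3(C) * chi_5(C):
  {1}: (1)*(2), {-1}: (1)*(-2), {i,-i}: (-1)*(0), {j,-j}: (1)*(0), {k,-k}: (-1)*(0)
so (chi_3 * chi_5) takes values
  {1} -> 2, {-1} -> -2, {i,-i} -> 0, {j,-j} -> 0, {k,-k} -> 0.
Now take the inner product of this character with each irreducible chi from the table, <chi_3*chi_5, chi> = (1/8) sum_C |C| (chi_3*chi_5)(C) conj(chi(C)):
  <chi_3*chi_5, chi_1> = (1/8)[1*(2)*conj(1) + 1*(-2)*conj(1) + 2*(0)*conj(1) + 2*(0)*conj(1) + 2*(0)*conj(1)]
      = (1/8)[(2) + (-2) + (0) + (0) + (0)] = 0/8 = 0
  <chi_3*chi_5, chi_2> = (1/8)[1*(2)*conj(1) + 1*(-2)*conj(1) + 2*(0)*conj(1) + 2*(0)*conj(-1) + 2*(0)*conj(-1)]
      = (1/8)[(2) + (-2) + (0) + (0) + (0)] = 0/8 = 0
  <chi_3*chi_5, chi_3> = (1/8)[1*(2)*conj(1) + 1*(-2)*conj(1) + 2*(0)*conj(-1) + 2*(0)*conj(1) + 2*(0)*conj(-1)]
      = (1/8)[(2) + (-2) + (0) + (0) + (0)] = 0/8 = 0
  <chi_3*chi_5, chi_4> = (1/8)[1*(2)*conj(1) + 1*(-2)*conj(1) + 2*(0)*conj(-1) + 2*(0)*conj(-1) + 2*(0)*conj(1)]
      = (1/8)[(2) + (-2) + (0) + (0) + (0)] = 0/8 = 0
  <chi_3*chi_5, chi_5> = (1/8)[1*(2)*conj(2) + 1*(-2)*conj(-2) + 2*(0)*conj(0) + 2*(0)*conj(0) + 2*(0)*conj(0)]
      = (1/8)[(4) + (4) + (0) + (0) + (0)] = 8/8 = 1
Hence the multiplicities are chi_5: 1. Dimension check: dim(chi_3)*dim(chi_5) = 1*2 = 2 and sum (mult * dim) = 1*2 = 2.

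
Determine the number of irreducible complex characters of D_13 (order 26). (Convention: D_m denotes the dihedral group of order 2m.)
8

Details: The number of irreducible complex representations of a finite group equals its number of conjugacy classes. D_13 has 8 conjugacy classes ((n+3)/2 for n odd), so D_13 (order 26) has exactly 8 irreducible complex representations.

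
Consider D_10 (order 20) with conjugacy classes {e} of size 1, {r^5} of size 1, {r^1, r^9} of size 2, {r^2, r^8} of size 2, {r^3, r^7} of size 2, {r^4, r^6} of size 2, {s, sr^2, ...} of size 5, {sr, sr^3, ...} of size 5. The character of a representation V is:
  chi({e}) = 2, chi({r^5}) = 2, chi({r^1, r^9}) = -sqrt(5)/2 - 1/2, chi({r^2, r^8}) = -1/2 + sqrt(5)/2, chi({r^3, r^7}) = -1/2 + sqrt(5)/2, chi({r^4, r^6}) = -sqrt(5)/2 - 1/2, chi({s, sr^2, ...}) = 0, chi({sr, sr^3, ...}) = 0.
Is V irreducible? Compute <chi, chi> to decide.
Irreducible: <chi, chi> = 1.

Reasoning: <chi, chi> = (1/|G|) sum_C |C| * |chi(C)|^2 = (1/20)[1*|2|^2 + 1*|2|^2 + 2*|-sqrt(5)/2 - 1/2|^2 + 2*|-1/2 + sqrt(5)/2|^2 + 2*|-1/2 + sqrt(5)/2|^2 + 2*|-sqrt(5)/2 - 1/2|^2 + 5*|0|^2 + 5*|0|^2]
  = (1/20)[(4) + (4) + (sqrt(5) + 3) + (3 - sqrt(5)) + (3 - sqrt(5)) + (sqrt(5) + 3) + (0) + (0)] = 20/20 = 1.
A character is irreducible iff <chi, chi> = 1, so this representation is irreducible.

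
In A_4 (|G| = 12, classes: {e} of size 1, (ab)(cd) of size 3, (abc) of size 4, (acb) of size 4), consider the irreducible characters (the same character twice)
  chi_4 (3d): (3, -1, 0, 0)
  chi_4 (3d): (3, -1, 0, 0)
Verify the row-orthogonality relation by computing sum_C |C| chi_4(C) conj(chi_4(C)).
Sum = 12 = |G| = 12; so <chi_4, chi_4> = 1 (norm-1 confirms irreducibility).

Justification: Compute term by term over conjugacy classes (|C| * chi_4(C) * conj(chi_4(C))):
  1*(3)*conj(3) + 3*(-1)*conj(-1) + 4*(0)*conj(0) + 4*(0)*conj(0)
  = (9) + (3) + (0) + (0)
  = 12.
(Exp terms are combined using exp(i*s)*conj(exp(i*t)) = exp(i*(s-t)), and sums of them are collapsed using the identity that for every m > 1 the m distinct m-th roots of unity sum to 0, e.g. 1 + exp(2*I*pi/3) + exp(-2*I*pi/3) = 0.)
Dividing by |G| = 12 gives 12/12 = 1, matching the row-orthogonality relation <chi_4, chi_4> = [chi_4 = chi_4].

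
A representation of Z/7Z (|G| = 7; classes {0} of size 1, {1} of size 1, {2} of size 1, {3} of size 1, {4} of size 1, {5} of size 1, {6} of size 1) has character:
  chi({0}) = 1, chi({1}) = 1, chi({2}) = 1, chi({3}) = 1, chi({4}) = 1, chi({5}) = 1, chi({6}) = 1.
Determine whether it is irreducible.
Irreducible: <chi, chi> = 1.

Details: <chi, chi> = (1/|G|) sum_C |C| * |chi(C)|^2 = (1/7)[1*|1|^2 + 1*|1|^2 + 1*|1|^2 + 1*|1|^2 + 1*|1|^2 + 1*|1|^2 + 1*|1|^2]
  = (1/7)[(1) + (1) + (1) + (1) + (1) + (1) + (1)] = 7/7 = 1.
(Exp terms are combined using exp(i*s)*conj(exp(i*t)) = exp(i*(s-t)), and sums of them are collapsed using the identity that for every m > 1 the m distinct m-th roots of unity sum to 0, e.g. 1 + exp(2*I*pi/3) + exp(-2*I*pi/3) = 0.)
A character is irreducible iff <chi, chi> = 1, so this representation is irreducible.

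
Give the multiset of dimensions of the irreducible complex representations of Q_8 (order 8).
Dimensions: 1, 1, 1, 1, 2

Justification: There are 5 irreducibles (= number of conjugacy classes). Their dimensions d_i satisfy sum d_i^2 = |G| = 8: 1 + 1 + 1 + 1 + 4 = 8.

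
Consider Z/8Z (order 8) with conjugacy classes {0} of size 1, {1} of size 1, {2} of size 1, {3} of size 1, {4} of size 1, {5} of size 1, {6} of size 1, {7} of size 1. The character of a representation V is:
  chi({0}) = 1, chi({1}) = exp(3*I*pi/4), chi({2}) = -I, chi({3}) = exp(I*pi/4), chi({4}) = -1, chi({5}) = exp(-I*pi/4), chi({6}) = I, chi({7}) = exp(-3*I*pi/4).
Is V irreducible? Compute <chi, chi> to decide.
Irreducible: <chi, chi> = 1.

Details: <chi, chi> = (1/|G|) sum_C |C| * |chi(C)|^2 = (1/8)[1*|1|^2 + 1*|exp(3*I*pi/4)|^2 + 1*|-I|^2 + 1*|exp(I*pi/4)|^2 + 1*|-1|^2 + 1*|exp(-I*pi/4)|^2 + 1*|I|^2 + 1*|exp(-3*I*pi/4)|^2]
  = (1/8)[(1) + (1) + (1) + (1) + (1) + (1) + (1) + (1)] = 8/8 = 1.
(Exp terms are combined using exp(i*s)*conj(exp(i*t)) = exp(i*(s-t)), and sums of them are collapsed using the identity that for every m > 1 the m distinct m-th roots of unity sum to 0, e.g. 1 + exp(2*I*pi/3) + exp(-2*I*pi/3) = 0.)
A character is irreducible iff <chi, chi> = 1, so this representation is irreducible.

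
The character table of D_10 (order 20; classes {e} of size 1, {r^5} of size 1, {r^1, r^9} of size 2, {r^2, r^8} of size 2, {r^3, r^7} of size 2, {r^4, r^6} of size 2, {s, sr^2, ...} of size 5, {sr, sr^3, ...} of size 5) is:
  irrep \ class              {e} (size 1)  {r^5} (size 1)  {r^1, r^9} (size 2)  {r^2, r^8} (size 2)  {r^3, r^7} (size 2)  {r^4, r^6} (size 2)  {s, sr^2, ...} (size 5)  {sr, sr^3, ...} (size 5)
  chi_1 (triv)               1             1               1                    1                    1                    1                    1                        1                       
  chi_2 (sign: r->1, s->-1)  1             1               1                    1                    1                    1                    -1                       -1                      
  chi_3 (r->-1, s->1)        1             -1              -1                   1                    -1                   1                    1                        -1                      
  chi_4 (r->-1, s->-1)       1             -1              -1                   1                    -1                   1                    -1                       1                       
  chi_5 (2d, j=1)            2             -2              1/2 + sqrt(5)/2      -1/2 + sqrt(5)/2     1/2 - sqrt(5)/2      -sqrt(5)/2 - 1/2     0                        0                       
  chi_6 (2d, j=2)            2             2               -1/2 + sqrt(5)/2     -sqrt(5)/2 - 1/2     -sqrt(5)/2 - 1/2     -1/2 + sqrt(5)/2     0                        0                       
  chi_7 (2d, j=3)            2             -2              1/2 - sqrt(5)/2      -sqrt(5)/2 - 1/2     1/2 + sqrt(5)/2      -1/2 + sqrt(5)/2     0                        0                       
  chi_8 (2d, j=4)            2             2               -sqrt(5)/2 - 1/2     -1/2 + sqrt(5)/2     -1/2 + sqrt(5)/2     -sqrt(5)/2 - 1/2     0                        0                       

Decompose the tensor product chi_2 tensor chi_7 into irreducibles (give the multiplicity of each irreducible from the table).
chi_2 tensor chi_7 = chi_7 (all other irreducibles have multiplicity 0).

Argument: The character of a tensor product is the pointwise product (chi_2 * chi_7)(C) = chi_2(C) * chi_7(C):
  {e}: (1)*(2), {r^5}: (1)*(-2), {r^1, r^9}: (1)*(1/2 - sqrt(5)/2), {r^2, r^8}: (1)*(-sqrt(5)/2 - 1/2), {r^3, r^7}: (1)*(1/2 + sqrt(5)/2), {r^4, r^6}: (1)*(-1/2 + sqrt(5)/2), {s, sr^2, ...}: (-1)*(0), {sr, sr^3, ...}: (-1)*(0)
so (chi_2 * chi_7) takes values
  {e} -> 2, {r^5} -> -2, {r^1, r^9} -> 1/2 - sqrt(5)/2, {r^2, r^8} -> -sqrt(5)/2 - 1/2, {r^3, r^7} -> 1/2 + sqrt(5)/2, {r^4, r^6} -> -1/2 + sqrt(5)/2, {s, sr^2, ...} -> 0, {sr, sr^3, ...} -> 0.
Now take the inner product of this character with each irreducible chi from the table, <chi_2*chi_7, chi> = (1/20) sum_C |C| (chi_2*chi_7)(C) conj(chi(C)):
  <chi_2*chi_7, chi_1> = (1/20)[1*(2)*conj(1) + 1*(-2)*conj(1) + 2*(1/2 - sqrt(5)/2)*conj(1) + 2*(-sqrt(5)/2 - 1/2)*conj(1) + 2*(1/2 + sqrt(5)/2)*conj(1) + 2*(-1/2 + sqrt(5)/2)*conj(1) + 5*(0)*conj(1) + 5*(0)*conj(1)]
      = (1/20)[(2) + (-2) + (1 - sqrt(5)) + (-sqrt(5) - 1) + (1 + sqrt(5)) + (-1 + sqrt(5)) + (0) + (0)] = 0/20 = 0
  <chi_2*chi_7, chi_2> = (1/20)[1*(2)*conj(1) + 1*(-2)*conj(1) + 2*(1/2 - sqrt(5)/2)*conj(1) + 2*(-sqrt(5)/2 - 1/2)*conj(1) + 2*(1/2 + sqrt(5)/2)*conj(1) + 2*(-1/2 + sqrt(5)/2)*conj(1) + 5*(0)*conj(-1) + 5*(0)*conj(-1)]
      = (1/20)[(2) + (-2) + (1 - sqrt(5)) + (-sqrt(5) - 1) + (1 + sqrt(5)) + (-1 + sqrt(5)) + (0) + (0)] = 0/20 = 0
  <chi_2*chi_7, chi_3> = (1/20)[1*(2)*conj(1) + 1*(-2)*conj(-1) + 2*(1/2 - sqrt(5)/2)*conj(-1) + 2*(-sqrt(5)/2 - 1/2)*conj(1) + 2*(1/2 + sqrt(5)/2)*conj(-1) + 2*(-1/2 + sqrt(5)/2)*conj(1) + 5*(0)*conj(1) + 5*(0)*conj(-1)]
      = (1/20)[(2) + (2) + (-1 + sqrt(5)) + (-sqrt(5) - 1) + (-sqrt(5) - 1) + (-1 + sqrt(5)) + (0) + (0)] = 0/20 = 0
  <chi_2*chi_7, chi_4> = (1/20)[1*(2)*conj(1) + 1*(-2)*conj(-1) + 2*(1/2 - sqrt(5)/2)*conj(-1) + 2*(-sqrt(5)/2 - 1/2)*conj(1) + 2*(1/2 + sqrt(5)/2)*conj(-1) + 2*(-1/2 + sqrt(5)/2)*conj(1) + 5*(0)*conj(-1) + 5*(0)*conj(1)]
      = (1/20)[(2) + (2) + (-1 + sqrt(5)) + (-sqrt(5) - 1) + (-sqrt(5) - 1) + (-1 + sqrt(5)) + (0) + (0)] = 0/20 = 0
  <chi_2*chi_7, chi_5> = (1/20)[1*(2)*conj(2) + 1*(-2)*conj(-2) + 2*(1/2 - sqrt(5)/2)*conj(1/2 + sqrt(5)/2) + 2*(-sqrt(5)/2 - 1/2)*conj(-1/2 + sqrt(5)/2) + 2*(1/2 + sqrt(5)/2)*conj(1/2 - sqrt(5)/2) + 2*(-1/2 + sqrt(5)/2)*conj(-sqrt(5)/2 - 1/2) + 5*(0)*conj(0) + 5*(0)*conj(0)]
      = (1/20)[(4) + (4) + (-2) + (-2) + (-2) + (-2) + (0) + (0)] = 0/20 = 0
  <chi_2*chi_7, chi_6> = (1/20)[1*(2)*conj(2) + 1*(-2)*conj(2) + 2*(1/2 - sqrt(5)/2)*conj(-1/2 + sqrt(5)/2) + 2*(-sqrt(5)/2 - 1/2)*conj(-sqrt(5)/2 - 1/2) + 2*(1/2 + sqrt(5)/2)*conj(-sqrt(5)/2 - 1/2) + 2*(-1/2 + sqrt(5)/2)*conj(-1/2 + sqrt(5)/2) + 5*(0)*conj(0) + 5*(0)*conj(0)]
      = (1/20)[(4) + (-4) + (-3 + sqrt(5)) + (sqrt(5) + 3) + (-3 - sqrt(5)) + (3 - sqrt(5)) + (0) + (0)] = 0/20 = 0
  <chi_2*chi_7, chi_7> = (1/20)[1*(2)*conj(2) + 1*(-2)*conj(-2) + 2*(1/2 - sqrt(5)/2)*conj(1/2 - sqrt(5)/2) + 2*(-sqrt(5)/2 - 1/2)*conj(-sqrt(5)/2 - 1/2) + 2*(1/2 + sqrt(5)/2)*conj(1/2 + sqrt(5)/2) + 2*(-1/2 + sqrt(5)/2)*conj(-1/2 + sqrt(5)/2) + 5*(0)*conj(0) + 5*(0)*conj(0)]
      = (1/20)[(4) + (4) + (3 - sqrt(5)) + (sqrt(5) + 3) + (sqrt(5) + 3) + (3 - sqrt(5)) + (0) + (0)] = 20/20 = 1
  <chi_2*chi_7, chi_8> = (1/20)[1*(2)*conj(2) + 1*(-2)*conj(2) + 2*(1/2 - sqrt(5)/2)*conj(-sqrt(5)/2 - 1/2) + 2*(-sqrt(5)/2 - 1/2)*conj(-1/2 + sqrt(5)/2) + 2*(1/2 + sqrt(5)/2)*conj(-1/2 + sqrt(5)/2) + 2*(-1/2 + sqrt(5)/2)*conj(-sqrt(5)/2 - 1/2) + 5*(0)*conj(0) + 5*(0)*conj(0)]
      = (1/20)[(4) + (-4) + (2) + (-2) + (2) + (-2) + (0) + (0)] = 0/20 = 0
Hence the multiplicities are chi_7: 1. Dimension check: dim(chi_2)*dim(chi_7) = 1*2 = 2 and sum (mult * dim) = 1*2 = 2.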